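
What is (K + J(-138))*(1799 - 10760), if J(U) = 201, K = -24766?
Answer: 220126965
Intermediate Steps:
(K + J(-138))*(1799 - 10760) = (-24766 + 201)*(1799 - 10760) = -24565*(-8961) = 220126965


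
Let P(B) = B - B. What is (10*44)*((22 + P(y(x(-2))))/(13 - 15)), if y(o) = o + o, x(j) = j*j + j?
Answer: -4840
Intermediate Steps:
x(j) = j + j**2 (x(j) = j**2 + j = j + j**2)
y(o) = 2*o
P(B) = 0
(10*44)*((22 + P(y(x(-2))))/(13 - 15)) = (10*44)*((22 + 0)/(13 - 15)) = 440*(22/(-2)) = 440*(22*(-1/2)) = 440*(-11) = -4840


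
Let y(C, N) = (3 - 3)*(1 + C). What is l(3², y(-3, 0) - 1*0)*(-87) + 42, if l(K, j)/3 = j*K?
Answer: 42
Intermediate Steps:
y(C, N) = 0 (y(C, N) = 0*(1 + C) = 0)
l(K, j) = 3*K*j (l(K, j) = 3*(j*K) = 3*(K*j) = 3*K*j)
l(3², y(-3, 0) - 1*0)*(-87) + 42 = (3*3²*(0 - 1*0))*(-87) + 42 = (3*9*(0 + 0))*(-87) + 42 = (3*9*0)*(-87) + 42 = 0*(-87) + 42 = 0 + 42 = 42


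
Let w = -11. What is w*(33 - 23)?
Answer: -110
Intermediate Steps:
w*(33 - 23) = -11*(33 - 23) = -11*10 = -110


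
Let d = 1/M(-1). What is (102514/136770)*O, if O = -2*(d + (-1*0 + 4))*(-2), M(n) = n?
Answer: 205028/22795 ≈ 8.9944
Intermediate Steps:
d = -1 (d = 1/(-1) = -1)
O = 12 (O = -2*(-1 + (-1*0 + 4))*(-2) = -2*(-1 + (0 + 4))*(-2) = -2*(-1 + 4)*(-2) = -2*3*(-2) = -6*(-2) = 12)
(102514/136770)*O = (102514/136770)*12 = (102514*(1/136770))*12 = (51257/68385)*12 = 205028/22795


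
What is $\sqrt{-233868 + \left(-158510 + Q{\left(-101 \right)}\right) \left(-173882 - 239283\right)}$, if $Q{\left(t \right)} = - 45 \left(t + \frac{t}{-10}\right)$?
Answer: $\frac{\sqrt{255201995398}}{2} \approx 2.5259 \cdot 10^{5}$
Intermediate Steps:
$Q{\left(t \right)} = - \frac{81 t}{2}$ ($Q{\left(t \right)} = - 45 \left(t + t \left(- \frac{1}{10}\right)\right) = - 45 \left(t - \frac{t}{10}\right) = - 45 \frac{9 t}{10} = - \frac{81 t}{2}$)
$\sqrt{-233868 + \left(-158510 + Q{\left(-101 \right)}\right) \left(-173882 - 239283\right)} = \sqrt{-233868 + \left(-158510 - - \frac{8181}{2}\right) \left(-173882 - 239283\right)} = \sqrt{-233868 + \left(-158510 + \frac{8181}{2}\right) \left(-413165\right)} = \sqrt{-233868 - - \frac{127601465435}{2}} = \sqrt{-233868 + \frac{127601465435}{2}} = \sqrt{\frac{127600997699}{2}} = \frac{\sqrt{255201995398}}{2}$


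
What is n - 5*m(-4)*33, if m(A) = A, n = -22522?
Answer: -21862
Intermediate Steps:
n - 5*m(-4)*33 = -22522 - 5*(-4)*33 = -22522 + 20*33 = -22522 + 660 = -21862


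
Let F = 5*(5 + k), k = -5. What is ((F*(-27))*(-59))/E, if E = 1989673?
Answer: 0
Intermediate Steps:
F = 0 (F = 5*(5 - 5) = 5*0 = 0)
((F*(-27))*(-59))/E = ((0*(-27))*(-59))/1989673 = (0*(-59))*(1/1989673) = 0*(1/1989673) = 0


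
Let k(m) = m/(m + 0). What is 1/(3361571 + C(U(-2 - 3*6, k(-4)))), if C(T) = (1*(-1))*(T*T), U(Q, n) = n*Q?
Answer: 1/3361171 ≈ 2.9752e-7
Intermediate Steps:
k(m) = 1 (k(m) = m/m = 1)
U(Q, n) = Q*n
C(T) = -T**2
1/(3361571 + C(U(-2 - 3*6, k(-4)))) = 1/(3361571 - ((-2 - 3*6)*1)**2) = 1/(3361571 - ((-2 - 18)*1)**2) = 1/(3361571 - (-20*1)**2) = 1/(3361571 - 1*(-20)**2) = 1/(3361571 - 1*400) = 1/(3361571 - 400) = 1/3361171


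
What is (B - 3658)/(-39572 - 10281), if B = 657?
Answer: 3001/49853 ≈ 0.060197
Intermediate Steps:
(B - 3658)/(-39572 - 10281) = (657 - 3658)/(-39572 - 10281) = -3001/(-49853) = -3001*(-1/49853) = 3001/49853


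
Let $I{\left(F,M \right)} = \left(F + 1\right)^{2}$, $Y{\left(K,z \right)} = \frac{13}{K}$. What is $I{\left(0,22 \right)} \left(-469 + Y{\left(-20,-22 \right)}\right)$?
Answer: $- \frac{9393}{20} \approx -469.65$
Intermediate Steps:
$I{\left(F,M \right)} = \left(1 + F\right)^{2}$
$I{\left(0,22 \right)} \left(-469 + Y{\left(-20,-22 \right)}\right) = \left(1 + 0\right)^{2} \left(-469 + \frac{13}{-20}\right) = 1^{2} \left(-469 + 13 \left(- \frac{1}{20}\right)\right) = 1 \left(-469 - \frac{13}{20}\right) = 1 \left(- \frac{9393}{20}\right) = - \frac{9393}{20}$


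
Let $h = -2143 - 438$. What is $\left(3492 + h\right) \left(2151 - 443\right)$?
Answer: $1555988$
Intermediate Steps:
$h = -2581$ ($h = -2143 - 438 = -2581$)
$\left(3492 + h\right) \left(2151 - 443\right) = \left(3492 - 2581\right) \left(2151 - 443\right) = 911 \cdot 1708 = 1555988$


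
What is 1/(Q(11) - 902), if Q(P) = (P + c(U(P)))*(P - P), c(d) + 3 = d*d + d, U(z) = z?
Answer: -1/902 ≈ -0.0011086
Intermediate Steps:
c(d) = -3 + d + d² (c(d) = -3 + (d*d + d) = -3 + (d² + d) = -3 + (d + d²) = -3 + d + d²)
Q(P) = 0 (Q(P) = (P + (-3 + P + P²))*(P - P) = (-3 + P² + 2*P)*0 = 0)
1/(Q(11) - 902) = 1/(0 - 902) = 1/(-902) = -1/902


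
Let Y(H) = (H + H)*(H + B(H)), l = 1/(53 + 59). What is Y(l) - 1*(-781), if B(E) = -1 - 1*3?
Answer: 4897985/6272 ≈ 780.93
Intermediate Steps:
l = 1/112 ≈ 0.0089286
B(E) = -4 (B(E) = -1 - 3 = -4)
Y(H) = 2*H*(-4 + H) (Y(H) = (H + H)*(H - 4) = (2*H)*(-4 + H) = 2*H*(-4 + H))
Y(l) - 1*(-781) = 2*(1/112)*(-4 + 1/112) - 1*(-781) = 2*(1/112)*(-447/112) + 781 = -447/6272 + 781 = 4897985/6272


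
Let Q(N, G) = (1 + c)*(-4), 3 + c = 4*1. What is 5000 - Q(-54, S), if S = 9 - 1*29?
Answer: 5008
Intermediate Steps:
c = 1 (c = -3 + 4*1 = -3 + 4 = 1)
S = -20 (S = 9 - 29 = -20)
Q(N, G) = -8 (Q(N, G) = (1 + 1)*(-4) = 2*(-4) = -8)
5000 - Q(-54, S) = 5000 - 1*(-8) = 5000 + 8 = 5008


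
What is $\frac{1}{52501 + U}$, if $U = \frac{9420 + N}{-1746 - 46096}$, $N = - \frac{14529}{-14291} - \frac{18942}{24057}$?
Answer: $\frac{498424606038}{26167692100343051} \approx 1.9047 \cdot 10^{-5}$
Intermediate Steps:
$N = \frac{2388607}{10418139}$ ($N = \left(-14529\right) \left(- \frac{1}{14291}\right) - \frac{574}{729} = \frac{14529}{14291} - \frac{574}{729} = \frac{2388607}{10418139} \approx 0.22927$)
$U = - \frac{98141257987}{498424606038}$ ($U = \frac{9420 + \frac{2388607}{10418139}}{-1746 - 46096} = \frac{98141257987}{10418139 \left(-47842\right)} = \frac{98141257987}{10418139} \left(- \frac{1}{47842}\right) = - \frac{98141257987}{498424606038} \approx -0.1969$)
$\frac{1}{52501 + U} = \frac{1}{52501 - \frac{98141257987}{498424606038}} = \frac{1}{\frac{26167692100343051}{498424606038}} = \frac{498424606038}{26167692100343051}$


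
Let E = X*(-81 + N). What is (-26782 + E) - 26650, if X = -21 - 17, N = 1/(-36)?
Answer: -906353/18 ≈ -50353.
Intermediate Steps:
N = -1/36 ≈ -0.027778
X = -38
E = 55423/18 (E = -38*(-81 - 1/36) = -38*(-2917/36) = 55423/18 ≈ 3079.1)
(-26782 + E) - 26650 = (-26782 + 55423/18) - 26650 = -426653/18 - 26650 = -906353/18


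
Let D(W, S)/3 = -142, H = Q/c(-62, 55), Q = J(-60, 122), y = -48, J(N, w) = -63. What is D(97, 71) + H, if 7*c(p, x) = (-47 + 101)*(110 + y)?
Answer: -158521/372 ≈ -426.13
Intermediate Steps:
c(p, x) = 3348/7 (c(p, x) = ((-47 + 101)*(110 - 48))/7 = (54*62)/7 = (⅐)*3348 = 3348/7)
Q = -63
H = -49/372 (H = -63/3348/7 = -63*7/3348 = -49/372 ≈ -0.13172)
D(W, S) = -426 (D(W, S) = 3*(-142) = -426)
D(97, 71) + H = -426 - 49/372 = -158521/372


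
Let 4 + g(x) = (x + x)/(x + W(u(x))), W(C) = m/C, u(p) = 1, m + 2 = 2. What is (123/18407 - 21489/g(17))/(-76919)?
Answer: -395548269/2831696066 ≈ -0.13969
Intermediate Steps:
m = 0 (m = -2 + 2 = 0)
W(C) = 0 (W(C) = 0/C = 0)
g(x) = -2 (g(x) = -4 + (x + x)/(x + 0) = -4 + (2*x)/x = -4 + 2 = -2)
(123/18407 - 21489/g(17))/(-76919) = (123/18407 - 21489/(-2))/(-76919) = (123*(1/18407) - 21489*(-1/2))*(-1/76919) = (123/18407 + 21489/2)*(-1/76919) = (395548269/36814)*(-1/76919) = -395548269/2831696066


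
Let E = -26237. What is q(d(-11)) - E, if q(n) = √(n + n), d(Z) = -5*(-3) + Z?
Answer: 26237 + 2*√2 ≈ 26240.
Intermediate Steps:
d(Z) = 15 + Z
q(n) = √2*√n (q(n) = √(2*n) = √2*√n)
q(d(-11)) - E = √2*√(15 - 11) - 1*(-26237) = √2*√4 + 26237 = √2*2 + 26237 = 2*√2 + 26237 = 26237 + 2*√2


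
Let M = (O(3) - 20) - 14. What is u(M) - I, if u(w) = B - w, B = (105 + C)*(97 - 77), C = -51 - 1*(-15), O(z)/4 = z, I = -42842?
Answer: 44244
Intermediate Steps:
O(z) = 4*z
C = -36 (C = -51 + 15 = -36)
M = -22 (M = (4*3 - 20) - 14 = (12 - 20) - 14 = -8 - 14 = -22)
B = 1380 (B = (105 - 36)*(97 - 77) = 69*20 = 1380)
u(w) = 1380 - w
u(M) - I = (1380 - 1*(-22)) - 1*(-42842) = (1380 + 22) + 42842 = 1402 + 42842 = 44244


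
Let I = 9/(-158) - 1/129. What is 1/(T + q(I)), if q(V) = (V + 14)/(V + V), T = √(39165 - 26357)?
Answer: 749268502/8458962711 + 13918088*√3202/8458962711 ≈ 0.18168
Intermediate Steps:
I = -1319/20382 (I = 9*(-1/158) - 1*1/129 = -9/158 - 1/129 = -1319/20382 ≈ -0.064714)
T = 2*√3202 (T = √12808 = 2*√3202 ≈ 113.17)
q(V) = (14 + V)/(2*V) (q(V) = (14 + V)/((2*V)) = (14 + V)*(1/(2*V)) = (14 + V)/(2*V))
1/(T + q(I)) = 1/(2*√3202 + (14 - 1319/20382)/(2*(-1319/20382))) = 1/(2*√3202 + (½)*(-20382/1319)*(284029/20382)) = 1/(2*√3202 - 284029/2638) = 1/(-284029/2638 + 2*√3202)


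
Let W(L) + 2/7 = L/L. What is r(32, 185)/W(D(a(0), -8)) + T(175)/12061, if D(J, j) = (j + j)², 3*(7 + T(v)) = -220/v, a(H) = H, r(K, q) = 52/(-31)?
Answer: -92218433/39258555 ≈ -2.3490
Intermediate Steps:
r(K, q) = -52/31 (r(K, q) = 52*(-1/31) = -52/31)
T(v) = -7 - 220/(3*v) (T(v) = -7 + (-220/v)/3 = -7 - 220/(3*v))
D(J, j) = 4*j² (D(J, j) = (2*j)² = 4*j²)
W(L) = 5/7 (W(L) = -2/7 + L/L = -2/7 + 1 = 5/7)
r(32, 185)/W(D(a(0), -8)) + T(175)/12061 = -52/(31*5/7) + (-7 - 220/3/175)/12061 = -52/31*7/5 + (-7 - 220/3*1/175)*(1/12061) = -364/155 + (-7 - 44/105)*(1/12061) = -364/155 - 779/105*1/12061 = -364/155 - 779/1266405 = -92218433/39258555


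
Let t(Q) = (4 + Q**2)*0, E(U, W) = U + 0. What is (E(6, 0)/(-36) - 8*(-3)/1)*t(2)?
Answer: 0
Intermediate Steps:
E(U, W) = U
t(Q) = 0
(E(6, 0)/(-36) - 8*(-3)/1)*t(2) = (6/(-36) - 8*(-3)/1)*0 = (6*(-1/36) + 24*1)*0 = (-1/6 + 24)*0 = (143/6)*0 = 0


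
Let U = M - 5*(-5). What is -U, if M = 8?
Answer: -33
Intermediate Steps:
U = 33 (U = 8 - 5*(-5) = 8 + 25 = 33)
-U = -1*33 = -33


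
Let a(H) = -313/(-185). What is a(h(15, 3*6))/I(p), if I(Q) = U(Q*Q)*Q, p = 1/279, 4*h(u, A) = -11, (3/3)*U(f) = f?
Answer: 6797621007/185 ≈ 3.6744e+7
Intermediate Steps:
U(f) = f
h(u, A) = -11/4 (h(u, A) = (¼)*(-11) = -11/4)
a(H) = 313/185 (a(H) = -313*(-1/185) = 313/185)
p = 1/279 ≈ 0.0035842
I(Q) = Q³ (I(Q) = (Q*Q)*Q = Q²*Q = Q³)
a(h(15, 3*6))/I(p) = 313/(185*((1/279)³)) = 313/(185*(1/21717639)) = (313/185)*21717639 = 6797621007/185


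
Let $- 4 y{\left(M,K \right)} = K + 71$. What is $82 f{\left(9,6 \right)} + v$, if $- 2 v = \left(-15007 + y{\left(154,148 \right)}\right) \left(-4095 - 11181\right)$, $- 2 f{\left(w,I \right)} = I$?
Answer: $- \frac{230083785}{2} \approx -1.1504 \cdot 10^{8}$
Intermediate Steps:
$y{\left(M,K \right)} = - \frac{71}{4} - \frac{K}{4}$ ($y{\left(M,K \right)} = - \frac{K + 71}{4} = - \frac{71 + K}{4} = - \frac{71}{4} - \frac{K}{4}$)
$f{\left(w,I \right)} = - \frac{I}{2}$
$v = - \frac{230083293}{2}$ ($v = - \frac{\left(-15007 - \frac{219}{4}\right) \left(-4095 - 11181\right)}{2} = - \frac{\left(-15007 - \frac{219}{4}\right) \left(-15276\right)}{2} = - \frac{\left(- \frac{60247}{4}\right) \left(-15276\right)}{2} = \left(- \frac{1}{2}\right) 230083293 = - \frac{230083293}{2} \approx -1.1504 \cdot 10^{8}$)
$82 f{\left(9,6 \right)} + v = 82 \left(\left(- \frac{1}{2}\right) 6\right) - \frac{230083293}{2} = 82 \left(-3\right) - \frac{230083293}{2} = -246 - \frac{230083293}{2} = - \frac{230083785}{2}$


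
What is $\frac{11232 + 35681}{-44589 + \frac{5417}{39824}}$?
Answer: $- \frac{1868263312}{1775706919} \approx -1.0521$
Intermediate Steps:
$\frac{11232 + 35681}{-44589 + \frac{5417}{39824}} = \frac{46913}{-44589 + 5417 \cdot \frac{1}{39824}} = \frac{46913}{-44589 + \frac{5417}{39824}} = \frac{46913}{- \frac{1775706919}{39824}} = 46913 \left(- \frac{39824}{1775706919}\right) = - \frac{1868263312}{1775706919}$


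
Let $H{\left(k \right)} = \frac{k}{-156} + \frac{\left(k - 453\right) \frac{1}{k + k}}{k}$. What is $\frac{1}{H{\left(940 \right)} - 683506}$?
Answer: $- \frac{68920800}{47108195597807} \approx -1.463 \cdot 10^{-6}$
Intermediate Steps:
$H{\left(k \right)} = - \frac{k}{156} + \frac{-453 + k}{2 k^{2}}$ ($H{\left(k \right)} = k \left(- \frac{1}{156}\right) + \frac{\left(-453 + k\right) \frac{1}{2 k}}{k} = - \frac{k}{156} + \frac{\left(-453 + k\right) \frac{1}{2 k}}{k} = - \frac{k}{156} + \frac{\frac{1}{2} \frac{1}{k} \left(-453 + k\right)}{k} = - \frac{k}{156} + \frac{-453 + k}{2 k^{2}}$)
$\frac{1}{H{\left(940 \right)} - 683506} = \frac{1}{\frac{-35334 - 940^{3} + 78 \cdot 940}{156 \cdot 883600} - 683506} = \frac{1}{\frac{1}{156} \cdot \frac{1}{883600} \left(-35334 - 830584000 + 73320\right) - 683506} = \frac{1}{\frac{1}{156} \cdot \frac{1}{883600} \left(-830546014\right) - 683506} = \frac{1}{- \frac{415273007}{68920800} - 683506} = \frac{1}{- \frac{47108195597807}{68920800}} = - \frac{68920800}{47108195597807}$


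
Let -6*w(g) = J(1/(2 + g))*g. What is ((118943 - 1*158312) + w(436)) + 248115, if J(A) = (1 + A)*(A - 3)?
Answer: 60132829799/287766 ≈ 2.0896e+5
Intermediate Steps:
J(A) = (1 + A)*(-3 + A)
w(g) = -g*(-3 + (2 + g)⁻² - 2/(2 + g))/6 (w(g) = -(-3 + (1/(2 + g))² - 2/(2 + g))*g/6 = -(-3 + (2 + g)⁻² - 2/(2 + g))*g/6 = -g*(-3 + (2 + g)⁻² - 2/(2 + g))/6)
((118943 - 1*158312) + w(436)) + 248115 = ((118943 - 1*158312) + (⅙)*436*(15 + 3*436² + 14*436)/(4 + 436² + 4*436)) + 248115 = ((118943 - 158312) + (⅙)*436*(15 + 3*190096 + 6104)/(4 + 190096 + 1744)) + 248115 = (-39369 + (⅙)*436*(15 + 570288 + 6104)/191844) + 248115 = (-39369 + (⅙)*436*(1/191844)*576407) + 248115 = (-39369 + 62828363/287766) + 248115 = -11266231291/287766 + 248115 = 60132829799/287766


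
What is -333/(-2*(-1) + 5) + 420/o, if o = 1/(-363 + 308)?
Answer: -162033/7 ≈ -23148.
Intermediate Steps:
o = -1/55 (o = 1/(-55) = -1/55 ≈ -0.018182)
-333/(-2*(-1) + 5) + 420/o = -333/(-2*(-1) + 5) + 420/(-1/55) = -333/(2 + 5) + 420*(-55) = -333/7 - 23100 = -162033/7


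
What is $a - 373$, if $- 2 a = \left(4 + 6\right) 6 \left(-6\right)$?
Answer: $-193$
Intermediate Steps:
$a = 180$ ($a = - \frac{\left(4 + 6\right) 6 \left(-6\right)}{2} = - \frac{10 \cdot 6 \left(-6\right)}{2} = - \frac{60 \left(-6\right)}{2} = \left(- \frac{1}{2}\right) \left(-360\right) = 180$)
$a - 373 = 180 - 373 = -193$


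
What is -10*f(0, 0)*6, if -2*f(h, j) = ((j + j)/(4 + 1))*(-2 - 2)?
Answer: 0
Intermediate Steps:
f(h, j) = 4*j/5 (f(h, j) = -(j + j)/(4 + 1)*(-2 - 2)/2 = -(2*j)/5*(-4)/2 = -(2*j)*(1/5)*(-4)/2 = -2*j/5*(-4)/2 = -(-4)*j/5 = 4*j/5)
-10*f(0, 0)*6 = -8*0*6 = -10*0*6 = 0*6 = 0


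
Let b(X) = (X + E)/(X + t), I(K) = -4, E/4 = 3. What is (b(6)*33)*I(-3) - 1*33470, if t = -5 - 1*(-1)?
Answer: -34658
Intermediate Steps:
E = 12 (E = 4*3 = 12)
t = -4 (t = -5 + 1 = -4)
b(X) = (12 + X)/(-4 + X) (b(X) = (X + 12)/(X - 4) = (12 + X)/(-4 + X))
(b(6)*33)*I(-3) - 1*33470 = (((12 + 6)/(-4 + 6))*33)*(-4) - 1*33470 = ((18/2)*33)*(-4) - 33470 = (((1/2)*18)*33)*(-4) - 33470 = (9*33)*(-4) - 33470 = 297*(-4) - 33470 = -1188 - 33470 = -34658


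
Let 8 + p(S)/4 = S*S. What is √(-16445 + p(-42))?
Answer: I*√9421 ≈ 97.062*I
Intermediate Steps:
p(S) = -32 + 4*S² (p(S) = -32 + 4*(S*S) = -32 + 4*S²)
√(-16445 + p(-42)) = √(-16445 + (-32 + 4*(-42)²)) = √(-16445 + (-32 + 4*1764)) = √(-16445 + (-32 + 7056)) = √(-16445 + 7024) = √(-9421) = I*√9421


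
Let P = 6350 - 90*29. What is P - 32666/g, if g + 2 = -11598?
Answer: 21708333/5800 ≈ 3742.8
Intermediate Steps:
P = 3740 (P = 6350 - 1*2610 = 6350 - 2610 = 3740)
g = -11600 (g = -2 - 11598 = -11600)
P - 32666/g = 3740 - 32666/(-11600) = 3740 - 32666*(-1)/11600 = 3740 - 1*(-16333/5800) = 3740 + 16333/5800 = 21708333/5800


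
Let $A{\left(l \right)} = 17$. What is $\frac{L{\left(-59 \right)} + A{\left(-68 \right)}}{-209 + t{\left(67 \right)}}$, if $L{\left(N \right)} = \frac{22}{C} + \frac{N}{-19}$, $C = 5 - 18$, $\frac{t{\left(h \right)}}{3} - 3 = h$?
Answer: $\frac{4548}{247} \approx 18.413$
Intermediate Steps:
$t{\left(h \right)} = 9 + 3 h$
$C = -13$ ($C = 5 - 18 = -13$)
$L{\left(N \right)} = - \frac{22}{13} - \frac{N}{19}$ ($L{\left(N \right)} = \frac{22}{-13} + \frac{N}{-19} = 22 \left(- \frac{1}{13}\right) + N \left(- \frac{1}{19}\right) = - \frac{22}{13} - \frac{N}{19}$)
$\frac{L{\left(-59 \right)} + A{\left(-68 \right)}}{-209 + t{\left(67 \right)}} = \frac{\left(- \frac{22}{13} - - \frac{59}{19}\right) + 17}{-209 + \left(9 + 3 \cdot 67\right)} = \frac{\left(- \frac{22}{13} + \frac{59}{19}\right) + 17}{-209 + \left(9 + 201\right)} = \frac{\frac{349}{247} + 17}{-209 + 210} = \frac{4548}{247 \cdot 1} = \frac{4548}{247} \cdot 1 = \frac{4548}{247}$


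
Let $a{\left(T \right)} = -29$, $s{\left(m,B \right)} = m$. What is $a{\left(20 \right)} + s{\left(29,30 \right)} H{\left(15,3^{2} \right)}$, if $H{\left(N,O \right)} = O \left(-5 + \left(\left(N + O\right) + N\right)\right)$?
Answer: $8845$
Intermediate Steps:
$H{\left(N,O \right)} = O \left(-5 + O + 2 N\right)$ ($H{\left(N,O \right)} = O \left(-5 + \left(O + 2 N\right)\right) = O \left(-5 + O + 2 N\right)$)
$a{\left(20 \right)} + s{\left(29,30 \right)} H{\left(15,3^{2} \right)} = -29 + 29 \cdot 3^{2} \left(-5 + 3^{2} + 2 \cdot 15\right) = -29 + 29 \cdot 9 \left(-5 + 9 + 30\right) = -29 + 29 \cdot 9 \cdot 34 = -29 + 29 \cdot 306 = -29 + 8874 = 8845$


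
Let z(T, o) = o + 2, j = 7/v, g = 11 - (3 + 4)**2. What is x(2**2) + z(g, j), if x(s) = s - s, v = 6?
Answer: 19/6 ≈ 3.1667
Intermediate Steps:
x(s) = 0
g = -38 (g = 11 - 1*7**2 = 11 - 1*49 = 11 - 49 = -38)
j = 7/6 ≈ 1.1667
z(T, o) = 2 + o
x(2**2) + z(g, j) = 0 + (2 + 7/6) = 0 + 19/6 = 19/6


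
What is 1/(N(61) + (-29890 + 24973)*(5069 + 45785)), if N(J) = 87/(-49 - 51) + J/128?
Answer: -3200/800157178859 ≈ -3.9992e-9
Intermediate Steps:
N(J) = -87/100 + J/128 (N(J) = 87/(-100) + J*(1/128) = 87*(-1/100) + J/128 = -87/100 + J/128)
1/(N(61) + (-29890 + 24973)*(5069 + 45785)) = 1/((-87/100 + (1/128)*61) + (-29890 + 24973)*(5069 + 45785)) = 1/((-87/100 + 61/128) - 4917*50854) = 1/(-1259/3200 - 250049118) = 1/(-800157178859/3200) = -3200/800157178859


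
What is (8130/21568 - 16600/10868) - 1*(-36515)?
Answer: 1069860464925/29300128 ≈ 36514.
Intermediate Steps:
(8130/21568 - 16600/10868) - 1*(-36515) = (8130*(1/21568) - 16600*1/10868) + 36515 = (4065/10784 - 4150/2717) + 36515 = -33708995/29300128 + 36515 = 1069860464925/29300128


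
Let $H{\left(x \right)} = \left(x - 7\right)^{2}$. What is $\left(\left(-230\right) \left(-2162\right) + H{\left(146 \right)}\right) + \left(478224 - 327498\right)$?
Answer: $667307$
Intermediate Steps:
$H{\left(x \right)} = \left(-7 + x\right)^{2}$
$\left(\left(-230\right) \left(-2162\right) + H{\left(146 \right)}\right) + \left(478224 - 327498\right) = \left(\left(-230\right) \left(-2162\right) + \left(-7 + 146\right)^{2}\right) + \left(478224 - 327498\right) = \left(497260 + 139^{2}\right) + \left(478224 - 327498\right) = \left(497260 + 19321\right) + 150726 = 516581 + 150726 = 667307$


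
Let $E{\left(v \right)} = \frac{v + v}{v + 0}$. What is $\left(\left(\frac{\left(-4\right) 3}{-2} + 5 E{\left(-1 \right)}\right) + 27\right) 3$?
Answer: $129$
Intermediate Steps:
$E{\left(v \right)} = 2$ ($E{\left(v \right)} = \frac{2 v}{v} = 2$)
$\left(\left(\frac{\left(-4\right) 3}{-2} + 5 E{\left(-1 \right)}\right) + 27\right) 3 = \left(\left(\frac{\left(-4\right) 3}{-2} + 5 \cdot 2\right) + 27\right) 3 = \left(\left(\left(-12\right) \left(- \frac{1}{2}\right) + 10\right) + 27\right) 3 = \left(\left(6 + 10\right) + 27\right) 3 = \left(16 + 27\right) 3 = 43 \cdot 3 = 129$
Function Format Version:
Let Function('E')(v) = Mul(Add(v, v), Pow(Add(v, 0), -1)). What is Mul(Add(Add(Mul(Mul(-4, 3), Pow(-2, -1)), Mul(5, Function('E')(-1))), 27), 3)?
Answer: 129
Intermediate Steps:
Function('E')(v) = 2 (Function('E')(v) = Mul(Mul(2, v), Pow(v, -1)) = 2)
Mul(Add(Add(Mul(Mul(-4, 3), Pow(-2, -1)), Mul(5, Function('E')(-1))), 27), 3) = Mul(Add(Add(Mul(Mul(-4, 3), Pow(-2, -1)), Mul(5, 2)), 27), 3) = Mul(Add(Add(Mul(-12, Rational(-1, 2)), 10), 27), 3) = Mul(Add(Add(6, 10), 27), 3) = Mul(Add(16, 27), 3) = Mul(43, 3) = 129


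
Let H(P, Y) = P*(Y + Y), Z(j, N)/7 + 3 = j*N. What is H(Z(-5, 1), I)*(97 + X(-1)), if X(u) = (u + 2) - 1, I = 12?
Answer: -130368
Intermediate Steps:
Z(j, N) = -21 + 7*N*j (Z(j, N) = -21 + 7*(j*N) = -21 + 7*(N*j) = -21 + 7*N*j)
H(P, Y) = 2*P*Y (H(P, Y) = P*(2*Y) = 2*P*Y)
X(u) = 1 + u (X(u) = (2 + u) - 1 = 1 + u)
H(Z(-5, 1), I)*(97 + X(-1)) = (2*(-21 + 7*1*(-5))*12)*(97 + (1 - 1)) = (2*(-21 - 35)*12)*(97 + 0) = (2*(-56)*12)*97 = -1344*97 = -130368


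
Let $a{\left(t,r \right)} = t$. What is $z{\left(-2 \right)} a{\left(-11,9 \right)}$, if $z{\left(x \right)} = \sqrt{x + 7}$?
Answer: $- 11 \sqrt{5} \approx -24.597$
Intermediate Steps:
$z{\left(x \right)} = \sqrt{7 + x}$
$z{\left(-2 \right)} a{\left(-11,9 \right)} = \sqrt{7 - 2} \left(-11\right) = \sqrt{5} \left(-11\right) = - 11 \sqrt{5}$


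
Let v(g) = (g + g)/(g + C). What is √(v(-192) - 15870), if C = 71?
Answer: I*√1919886/11 ≈ 125.96*I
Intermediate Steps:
v(g) = 2*g/(71 + g) (v(g) = (g + g)/(g + 71) = (2*g)/(71 + g) = 2*g/(71 + g))
√(v(-192) - 15870) = √(2*(-192)/(71 - 192) - 15870) = √(2*(-192)/(-121) - 15870) = √(2*(-192)*(-1/121) - 15870) = √(384/121 - 15870) = √(-1919886/121) = I*√1919886/11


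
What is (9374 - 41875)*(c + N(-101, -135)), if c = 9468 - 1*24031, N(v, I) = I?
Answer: 477699698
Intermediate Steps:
c = -14563 (c = 9468 - 24031 = -14563)
(9374 - 41875)*(c + N(-101, -135)) = (9374 - 41875)*(-14563 - 135) = -32501*(-14698) = 477699698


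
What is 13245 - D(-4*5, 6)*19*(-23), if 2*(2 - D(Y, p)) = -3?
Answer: 29549/2 ≈ 14775.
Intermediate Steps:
D(Y, p) = 7/2 (D(Y, p) = 2 - ½*(-3) = 2 + 3/2 = 7/2)
13245 - D(-4*5, 6)*19*(-23) = 13245 - (7/2)*19*(-23) = 13245 - 133*(-23)/2 = 13245 - 1*(-3059/2) = 13245 + 3059/2 = 29549/2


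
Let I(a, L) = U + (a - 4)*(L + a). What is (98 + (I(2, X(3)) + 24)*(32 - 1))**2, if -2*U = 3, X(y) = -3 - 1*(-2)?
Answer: 2152089/4 ≈ 5.3802e+5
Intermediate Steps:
X(y) = -1 (X(y) = -3 + 2 = -1)
U = -3/2 (U = -1/2*3 = -3/2 ≈ -1.5000)
I(a, L) = -3/2 + (-4 + a)*(L + a) (I(a, L) = -3/2 + (a - 4)*(L + a) = -3/2 + (-4 + a)*(L + a))
(98 + (I(2, X(3)) + 24)*(32 - 1))**2 = (98 + ((-3/2 + 2**2 - 4*(-1) - 4*2 - 1*2) + 24)*(32 - 1))**2 = (98 + ((-3/2 + 4 + 4 - 8 - 2) + 24)*31)**2 = (98 + (-7/2 + 24)*31)**2 = (98 + (41/2)*31)**2 = (98 + 1271/2)**2 = (1467/2)**2 = 2152089/4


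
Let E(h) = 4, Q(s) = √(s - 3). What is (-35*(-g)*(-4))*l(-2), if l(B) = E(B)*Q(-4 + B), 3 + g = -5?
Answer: 13440*I ≈ 13440.0*I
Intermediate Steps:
g = -8 (g = -3 - 5 = -8)
Q(s) = √(-3 + s)
l(B) = 4*√(-7 + B) (l(B) = 4*√(-3 + (-4 + B)) = 4*√(-7 + B))
(-35*(-g)*(-4))*l(-2) = (-35*(-1*(-8))*(-4))*(4*√(-7 - 2)) = (-280*(-4))*(4*√(-9)) = (-35*(-32))*(4*(3*I)) = 1120*(12*I) = 13440*I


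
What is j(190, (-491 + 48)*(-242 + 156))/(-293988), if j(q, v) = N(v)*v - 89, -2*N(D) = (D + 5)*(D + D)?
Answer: 55304889085301/293988 ≈ 1.8812e+8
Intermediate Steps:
N(D) = -D*(5 + D) (N(D) = -(D + 5)*(D + D)/2 = -(5 + D)*2*D/2 = -D*(5 + D))
j(q, v) = -89 - v**2*(5 + v) (j(q, v) = (-v*(5 + v))*v - 89 = -v**2*(5 + v) - 89 = -89 - v**2*(5 + v))
j(190, (-491 + 48)*(-242 + 156))/(-293988) = (-89 - ((-491 + 48)*(-242 + 156))**2*(5 + (-491 + 48)*(-242 + 156)))/(-293988) = (-89 - (-443*(-86))**2*(5 - 443*(-86)))*(-1/293988) = (-89 - 1*38098**2*(5 + 38098))*(-1/293988) = (-89 - 1*1451457604*38103)*(-1/293988) = (-89 - 55304889085212)*(-1/293988) = -55304889085301*(-1/293988) = 55304889085301/293988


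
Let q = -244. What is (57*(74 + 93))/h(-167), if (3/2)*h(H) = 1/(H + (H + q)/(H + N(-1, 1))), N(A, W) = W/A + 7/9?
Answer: -3535870626/1505 ≈ -2.3494e+6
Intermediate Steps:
N(A, W) = 7/9 + W/A (N(A, W) = W/A + 7*(⅑) = W/A + 7/9 = 7/9 + W/A)
h(H) = 2/(3*(H + (-244 + H)/(-2/9 + H))) (h(H) = 2/(3*(H + (H - 244)/(H + (7/9 + 1/(-1))))) = 2/(3*(H + (-244 + H)/(H + (7/9 + 1*(-1))))) = 2/(3*(H + (-244 + H)/(H + (7/9 - 1)))) = 2/(3*(H + (-244 + H)/(H - 2/9))) = 2/(3*(H + (-244 + H)/(-2/9 + H))))
(57*(74 + 93))/h(-167) = (57*(74 + 93))/((2*(-2 + 9*(-167))/(3*(-2196 + 7*(-167) + 9*(-167)²)))) = (57*167)/((2*(-2 - 1503)/(3*(-2196 - 1169 + 9*27889)))) = 9519/(((⅔)*(-1505)/(-2196 - 1169 + 251001))) = 9519/(((⅔)*(-1505)/247636)) = 9519/(((⅔)*(1/247636)*(-1505))) = 9519/(-1505/371454) = 9519*(-371454/1505) = -3535870626/1505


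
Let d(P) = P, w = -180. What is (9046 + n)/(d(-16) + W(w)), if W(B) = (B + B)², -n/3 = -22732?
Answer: 38621/64792 ≈ 0.59608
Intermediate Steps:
n = 68196 (n = -3*(-22732) = 68196)
W(B) = 4*B² (W(B) = (2*B)² = 4*B²)
(9046 + n)/(d(-16) + W(w)) = (9046 + 68196)/(-16 + 4*(-180)²) = 77242/(-16 + 4*32400) = 77242/(-16 + 129600) = 77242/129584 = 77242*(1/129584) = 38621/64792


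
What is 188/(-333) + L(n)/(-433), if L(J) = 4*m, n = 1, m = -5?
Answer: -74744/144189 ≈ -0.51838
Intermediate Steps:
L(J) = -20 (L(J) = 4*(-5) = -20)
188/(-333) + L(n)/(-433) = 188/(-333) - 20/(-433) = 188*(-1/333) - 20*(-1/433) = -188/333 + 20/433 = -74744/144189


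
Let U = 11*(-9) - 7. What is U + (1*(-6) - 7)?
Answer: -119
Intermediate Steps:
U = -106 (U = -99 - 7 = -106)
U + (1*(-6) - 7) = -106 + (1*(-6) - 7) = -106 + (-6 - 7) = -106 - 13 = -119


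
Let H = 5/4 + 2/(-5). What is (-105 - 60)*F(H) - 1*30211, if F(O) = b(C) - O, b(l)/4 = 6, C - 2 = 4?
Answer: -136123/4 ≈ -34031.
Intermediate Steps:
C = 6 (C = 2 + 4 = 6)
H = 17/20 (H = 5*(1/4) + 2*(-1/5) = 5/4 - 2/5 = 17/20 ≈ 0.85000)
b(l) = 24 (b(l) = 4*6 = 24)
F(O) = 24 - O
(-105 - 60)*F(H) - 1*30211 = (-105 - 60)*(24 - 1*17/20) - 1*30211 = -165*(24 - 17/20) - 30211 = -165*463/20 - 30211 = -15279/4 - 30211 = -136123/4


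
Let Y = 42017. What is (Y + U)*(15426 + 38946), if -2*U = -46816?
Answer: 3557288100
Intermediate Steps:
U = 23408 (U = -1/2*(-46816) = 23408)
(Y + U)*(15426 + 38946) = (42017 + 23408)*(15426 + 38946) = 65425*54372 = 3557288100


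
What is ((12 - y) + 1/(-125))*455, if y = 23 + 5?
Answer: -182091/25 ≈ -7283.6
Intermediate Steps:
y = 28
((12 - y) + 1/(-125))*455 = ((12 - 1*28) + 1/(-125))*455 = ((12 - 28) - 1/125)*455 = (-16 - 1/125)*455 = -2001/125*455 = -182091/25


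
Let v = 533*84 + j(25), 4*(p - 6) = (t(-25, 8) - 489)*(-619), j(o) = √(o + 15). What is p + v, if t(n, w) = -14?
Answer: 490469/4 + 2*√10 ≈ 1.2262e+5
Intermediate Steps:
j(o) = √(15 + o)
p = 311381/4 (p = 6 + ((-14 - 489)*(-619))/4 = 6 + (-503*(-619))/4 = 6 + (¼)*311357 = 6 + 311357/4 = 311381/4 ≈ 77845.)
v = 44772 + 2*√10 (v = 533*84 + √(15 + 25) = 44772 + √40 = 44772 + 2*√10 ≈ 44778.)
p + v = 311381/4 + (44772 + 2*√10) = 490469/4 + 2*√10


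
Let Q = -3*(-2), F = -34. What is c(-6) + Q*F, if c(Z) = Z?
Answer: -210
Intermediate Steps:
Q = 6
c(-6) + Q*F = -6 + 6*(-34) = -6 - 204 = -210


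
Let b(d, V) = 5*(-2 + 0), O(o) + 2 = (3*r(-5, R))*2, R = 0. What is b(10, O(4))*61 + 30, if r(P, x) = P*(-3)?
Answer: -580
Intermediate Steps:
r(P, x) = -3*P
O(o) = 88 (O(o) = -2 + (3*(-3*(-5)))*2 = -2 + (3*15)*2 = -2 + 45*2 = -2 + 90 = 88)
b(d, V) = -10 (b(d, V) = 5*(-2) = -10)
b(10, O(4))*61 + 30 = -10*61 + 30 = -610 + 30 = -580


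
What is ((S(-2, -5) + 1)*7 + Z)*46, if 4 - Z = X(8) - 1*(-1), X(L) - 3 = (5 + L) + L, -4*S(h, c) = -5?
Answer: -483/2 ≈ -241.50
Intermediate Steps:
S(h, c) = 5/4 (S(h, c) = -¼*(-5) = 5/4)
X(L) = 8 + 2*L (X(L) = 3 + ((5 + L) + L) = 3 + (5 + 2*L) = 8 + 2*L)
Z = -21 (Z = 4 - ((8 + 2*8) - 1*(-1)) = 4 - ((8 + 16) + 1) = 4 - (24 + 1) = 4 - 1*25 = 4 - 25 = -21)
((S(-2, -5) + 1)*7 + Z)*46 = ((5/4 + 1)*7 - 21)*46 = ((9/4)*7 - 21)*46 = (63/4 - 21)*46 = -21/4*46 = -483/2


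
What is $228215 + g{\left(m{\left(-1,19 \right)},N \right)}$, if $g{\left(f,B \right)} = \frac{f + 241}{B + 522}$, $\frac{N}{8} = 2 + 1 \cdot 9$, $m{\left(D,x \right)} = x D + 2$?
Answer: $\frac{69605687}{305} \approx 2.2822 \cdot 10^{5}$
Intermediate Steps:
$m{\left(D,x \right)} = 2 + D x$ ($m{\left(D,x \right)} = D x + 2 = 2 + D x$)
$N = 88$ ($N = 8 \left(2 + 1 \cdot 9\right) = 8 \left(2 + 9\right) = 8 \cdot 11 = 88$)
$g{\left(f,B \right)} = \frac{241 + f}{522 + B}$
$228215 + g{\left(m{\left(-1,19 \right)},N \right)} = 228215 + \frac{241 + \left(2 - 19\right)}{522 + 88} = 228215 + \frac{241 + \left(2 - 19\right)}{610} = 228215 + \frac{241 - 17}{610} = 228215 + \frac{1}{610} \cdot 224 = 228215 + \frac{112}{305} = \frac{69605687}{305}$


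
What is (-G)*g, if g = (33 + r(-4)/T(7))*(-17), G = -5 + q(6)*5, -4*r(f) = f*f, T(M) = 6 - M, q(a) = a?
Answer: 15725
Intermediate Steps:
r(f) = -f²/4 (r(f) = -f*f/4 = -f²/4)
G = 25 (G = -5 + 6*5 = -5 + 30 = 25)
g = -629 (g = (33 + (-¼*(-4)²)/(6 - 1*7))*(-17) = (33 + (-¼*16)/(6 - 7))*(-17) = (33 - 4/(-1))*(-17) = (33 - 4*(-1))*(-17) = (33 + 4)*(-17) = 37*(-17) = -629)
(-G)*g = -1*25*(-629) = -25*(-629) = 15725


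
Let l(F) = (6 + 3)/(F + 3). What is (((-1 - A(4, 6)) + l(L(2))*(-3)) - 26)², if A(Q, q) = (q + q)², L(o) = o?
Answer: 777924/25 ≈ 31117.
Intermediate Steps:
A(Q, q) = 4*q² (A(Q, q) = (2*q)² = 4*q²)
l(F) = 9/(3 + F)
(((-1 - A(4, 6)) + l(L(2))*(-3)) - 26)² = (((-1 - 4*6²) + (9/(3 + 2))*(-3)) - 26)² = (((-1 - 4*36) + (9/5)*(-3)) - 26)² = (((-1 - 1*144) + (9*(⅕))*(-3)) - 26)² = (((-1 - 144) + (9/5)*(-3)) - 26)² = ((-145 - 27/5) - 26)² = (-752/5 - 26)² = (-882/5)² = 777924/25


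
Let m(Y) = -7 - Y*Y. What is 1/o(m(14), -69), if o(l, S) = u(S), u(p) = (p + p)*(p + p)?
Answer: 1/19044 ≈ 5.2510e-5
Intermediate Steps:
m(Y) = -7 - Y**2
u(p) = 4*p**2 (u(p) = (2*p)*(2*p) = 4*p**2)
o(l, S) = 4*S**2
1/o(m(14), -69) = 1/(4*(-69)**2) = 1/(4*4761) = 1/19044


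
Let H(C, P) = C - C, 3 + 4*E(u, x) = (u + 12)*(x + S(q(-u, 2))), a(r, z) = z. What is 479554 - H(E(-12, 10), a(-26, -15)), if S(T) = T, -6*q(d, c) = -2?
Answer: 479554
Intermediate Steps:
q(d, c) = ⅓ (q(d, c) = -⅙*(-2) = ⅓)
E(u, x) = -¾ + (12 + u)*(⅓ + x)/4 (E(u, x) = -¾ + ((u + 12)*(x + ⅓))/4 = -¾ + ((12 + u)*(⅓ + x))/4 = -¾ + (12 + u)*(⅓ + x)/4)
H(C, P) = 0
479554 - H(E(-12, 10), a(-26, -15)) = 479554 - 1*0 = 479554 + 0 = 479554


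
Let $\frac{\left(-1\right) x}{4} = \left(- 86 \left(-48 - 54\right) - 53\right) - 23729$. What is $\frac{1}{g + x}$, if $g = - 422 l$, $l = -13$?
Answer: $\frac{1}{65526} \approx 1.5261 \cdot 10^{-5}$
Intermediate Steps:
$x = 60040$ ($x = - 4 \left(\left(- 86 \left(-48 - 54\right) - 53\right) - 23729\right) = - 4 \left(\left(\left(-86\right) \left(-102\right) - 53\right) - 23729\right) = - 4 \left(\left(8772 - 53\right) - 23729\right) = - 4 \left(8719 - 23729\right) = \left(-4\right) \left(-15010\right) = 60040$)
$g = 5486$ ($g = \left(-422\right) \left(-13\right) = 5486$)
$\frac{1}{g + x} = \frac{1}{5486 + 60040} = \frac{1}{65526}$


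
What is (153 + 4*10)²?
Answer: 37249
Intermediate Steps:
(153 + 4*10)² = (153 + 40)² = 193² = 37249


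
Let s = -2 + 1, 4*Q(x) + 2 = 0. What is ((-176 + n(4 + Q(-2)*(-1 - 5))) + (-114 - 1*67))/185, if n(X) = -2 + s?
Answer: -72/37 ≈ -1.9459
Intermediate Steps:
Q(x) = -1/2 (Q(x) = -1/2 + (1/4)*0 = -1/2 + 0 = -1/2)
s = -1
n(X) = -3 (n(X) = -2 - 1 = -3)
((-176 + n(4 + Q(-2)*(-1 - 5))) + (-114 - 1*67))/185 = ((-176 - 3) + (-114 - 1*67))/185 = (-179 + (-114 - 67))*(1/185) = (-179 - 181)*(1/185) = -360*1/185 = -72/37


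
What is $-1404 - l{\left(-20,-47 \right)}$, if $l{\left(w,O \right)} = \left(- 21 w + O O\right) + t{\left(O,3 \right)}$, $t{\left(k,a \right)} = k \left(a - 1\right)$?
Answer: $-3939$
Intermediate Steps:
$t{\left(k,a \right)} = k \left(-1 + a\right)$
$l{\left(w,O \right)} = O^{2} - 21 w + 2 O$ ($l{\left(w,O \right)} = \left(- 21 w + O O\right) + O \left(-1 + 3\right) = \left(- 21 w + O^{2}\right) + O 2 = \left(O^{2} - 21 w\right) + 2 O = O^{2} - 21 w + 2 O$)
$-1404 - l{\left(-20,-47 \right)} = -1404 - \left(\left(-47\right)^{2} - -420 + 2 \left(-47\right)\right) = -1404 - \left(2209 + 420 - 94\right) = -1404 - 2535 = -3939$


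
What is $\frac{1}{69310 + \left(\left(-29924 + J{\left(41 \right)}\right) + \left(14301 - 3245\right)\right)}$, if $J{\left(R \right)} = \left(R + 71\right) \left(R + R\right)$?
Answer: $\frac{1}{59626} \approx 1.6771 \cdot 10^{-5}$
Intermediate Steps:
$J{\left(R \right)} = 2 R \left(71 + R\right)$ ($J{\left(R \right)} = \left(71 + R\right) 2 R = 2 R \left(71 + R\right)$)
$\frac{1}{69310 + \left(\left(-29924 + J{\left(41 \right)}\right) + \left(14301 - 3245\right)\right)} = \frac{1}{69310 + \left(\left(-29924 + 2 \cdot 41 \left(71 + 41\right)\right) + \left(14301 - 3245\right)\right)} = \frac{1}{69310 + \left(\left(-29924 + 2 \cdot 41 \cdot 112\right) + \left(14301 - 3245\right)\right)} = \frac{1}{69310 + \left(\left(-29924 + 9184\right) + 11056\right)} = \frac{1}{69310 + \left(-20740 + 11056\right)} = \frac{1}{69310 - 9684} = \frac{1}{59626}$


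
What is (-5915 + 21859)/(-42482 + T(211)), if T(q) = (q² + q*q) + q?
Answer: 15944/46771 ≈ 0.34090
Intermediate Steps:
T(q) = q + 2*q² (T(q) = (q² + q²) + q = 2*q² + q = q + 2*q²)
(-5915 + 21859)/(-42482 + T(211)) = (-5915 + 21859)/(-42482 + 211*(1 + 2*211)) = 15944/(-42482 + 211*(1 + 422)) = 15944/(-42482 + 211*423) = 15944/(-42482 + 89253) = 15944/46771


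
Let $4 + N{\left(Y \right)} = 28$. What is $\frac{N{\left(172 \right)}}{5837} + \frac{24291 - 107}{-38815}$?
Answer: $- \frac{140230448}{226563155} \approx -0.61895$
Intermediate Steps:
$N{\left(Y \right)} = 24$ ($N{\left(Y \right)} = -4 + 28 = 24$)
$\frac{N{\left(172 \right)}}{5837} + \frac{24291 - 107}{-38815} = \frac{24}{5837} + \frac{24291 - 107}{-38815} = 24 \cdot \frac{1}{5837} + \left(24291 - 107\right) \left(- \frac{1}{38815}\right) = \frac{24}{5837} + 24184 \left(- \frac{1}{38815}\right) = \frac{24}{5837} - \frac{24184}{38815} = - \frac{140230448}{226563155}$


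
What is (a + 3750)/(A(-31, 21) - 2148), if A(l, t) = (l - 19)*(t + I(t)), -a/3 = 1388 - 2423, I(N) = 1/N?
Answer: -143955/67208 ≈ -2.1419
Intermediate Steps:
a = 3105 (a = -3*(1388 - 2423) = -3*(-1035) = 3105)
A(l, t) = (-19 + l)*(t + 1/t) (A(l, t) = (l - 19)*(t + 1/t) = (-19 + l)*(t + 1/t))
(a + 3750)/(A(-31, 21) - 2148) = (3105 + 3750)/((-19 - 31 + 21²*(-19 - 31))/21 - 2148) = 6855/((-19 - 31 + 441*(-50))/21 - 2148) = 6855/((-19 - 31 - 22050)/21 - 2148) = 6855/((1/21)*(-22100) - 2148) = 6855/(-22100/21 - 2148) = 6855/(-67208/21) = 6855*(-21/67208) = -143955/67208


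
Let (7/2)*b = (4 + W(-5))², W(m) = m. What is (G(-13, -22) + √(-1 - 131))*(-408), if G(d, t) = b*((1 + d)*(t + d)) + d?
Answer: -43656 - 816*I*√33 ≈ -43656.0 - 4687.6*I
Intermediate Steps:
b = 2/7 (b = 2*(4 - 5)²/7 = (2/7)*(-1)² = (2/7)*1 = 2/7 ≈ 0.28571)
G(d, t) = d + 2*(1 + d)*(d + t)/7 (G(d, t) = 2*((1 + d)*(t + d))/7 + d = 2*((1 + d)*(d + t))/7 + d = 2*(1 + d)*(d + t)/7 + d = d + 2*(1 + d)*(d + t)/7)
(G(-13, -22) + √(-1 - 131))*(-408) = (((2/7)*(-22) + (2/7)*(-13)² + (9/7)*(-13) + (2/7)*(-13)*(-22)) + √(-1 - 131))*(-408) = ((-44/7 + (2/7)*169 - 117/7 + 572/7) + √(-132))*(-408) = ((-44/7 + 338/7 - 117/7 + 572/7) + 2*I*√33)*(-408) = (107 + 2*I*√33)*(-408) = -43656 - 816*I*√33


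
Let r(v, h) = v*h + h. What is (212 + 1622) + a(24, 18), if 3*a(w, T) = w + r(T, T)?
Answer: 1956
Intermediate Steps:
r(v, h) = h + h*v (r(v, h) = h*v + h = h + h*v)
a(w, T) = w/3 + T*(1 + T)/3 (a(w, T) = (w + T*(1 + T))/3 = w/3 + T*(1 + T)/3)
(212 + 1622) + a(24, 18) = (212 + 1622) + ((⅓)*24 + (⅓)*18*(1 + 18)) = 1834 + (8 + (⅓)*18*19) = 1834 + (8 + 114) = 1834 + 122 = 1956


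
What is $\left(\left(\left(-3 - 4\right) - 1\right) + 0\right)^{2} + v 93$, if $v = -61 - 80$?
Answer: $-13049$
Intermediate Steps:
$v = -141$ ($v = -61 - 80 = -141$)
$\left(\left(\left(-3 - 4\right) - 1\right) + 0\right)^{2} + v 93 = \left(\left(\left(-3 - 4\right) - 1\right) + 0\right)^{2} - 13113 = \left(\left(-7 - 1\right) + 0\right)^{2} - 13113 = \left(-8 + 0\right)^{2} - 13113 = \left(-8\right)^{2} - 13113 = 64 - 13113 = -13049$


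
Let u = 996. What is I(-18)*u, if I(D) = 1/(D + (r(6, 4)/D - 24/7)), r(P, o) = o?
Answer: -15687/341 ≈ -46.003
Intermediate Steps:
I(D) = 1/(-24/7 + D + 4/D) (I(D) = 1/(D + (4/D - 24/7)) = 1/(D + (-24/7 + 4/D)) = 1/(-24/7 + D + 4/D))
I(-18)*u = (7*(-18)/(28 - 24*(-18) + 7*(-18)²))*996 = (7*(-18)/(28 + 432 + 7*324))*996 = (7*(-18)/(28 + 432 + 2268))*996 = (7*(-18)/2728)*996 = (7*(-18)*(1/2728))*996 = -63/1364*996 = -15687/341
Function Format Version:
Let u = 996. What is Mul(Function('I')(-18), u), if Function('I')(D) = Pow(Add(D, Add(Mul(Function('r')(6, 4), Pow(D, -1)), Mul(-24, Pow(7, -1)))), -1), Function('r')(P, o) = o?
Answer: Rational(-15687, 341) ≈ -46.003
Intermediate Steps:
Function('I')(D) = Pow(Add(Rational(-24, 7), D, Mul(4, Pow(D, -1))), -1) (Function('I')(D) = Pow(Add(D, Add(Mul(4, Pow(D, -1)), Mul(-24, Pow(7, -1)))), -1) = Pow(Add(D, Add(Mul(4, Pow(D, -1)), Mul(-24, Rational(1, 7)))), -1) = Pow(Add(D, Add(Mul(4, Pow(D, -1)), Rational(-24, 7))), -1) = Pow(Add(D, Add(Rational(-24, 7), Mul(4, Pow(D, -1)))), -1) = Pow(Add(Rational(-24, 7), D, Mul(4, Pow(D, -1))), -1))
Mul(Function('I')(-18), u) = Mul(Mul(7, -18, Pow(Add(28, Mul(-24, -18), Mul(7, Pow(-18, 2))), -1)), 996) = Mul(Mul(7, -18, Pow(Add(28, 432, Mul(7, 324)), -1)), 996) = Mul(Mul(7, -18, Pow(Add(28, 432, 2268), -1)), 996) = Mul(Mul(7, -18, Pow(2728, -1)), 996) = Mul(Mul(7, -18, Rational(1, 2728)), 996) = Mul(Rational(-63, 1364), 996) = Rational(-15687, 341)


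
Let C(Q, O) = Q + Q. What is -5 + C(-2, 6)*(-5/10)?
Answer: -3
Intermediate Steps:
C(Q, O) = 2*Q
-5 + C(-2, 6)*(-5/10) = -5 + (2*(-2))*(-5/10) = -5 - (-20)/10 = -5 - 4*(-1/2) = -5 + 2 = -3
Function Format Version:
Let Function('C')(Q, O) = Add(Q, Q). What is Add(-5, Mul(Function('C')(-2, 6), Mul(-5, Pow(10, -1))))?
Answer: -3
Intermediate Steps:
Function('C')(Q, O) = Mul(2, Q)
Add(-5, Mul(Function('C')(-2, 6), Mul(-5, Pow(10, -1)))) = Add(-5, Mul(Mul(2, -2), Mul(-5, Pow(10, -1)))) = Add(-5, Mul(-4, Mul(-5, Rational(1, 10)))) = Add(-5, Mul(-4, Rational(-1, 2))) = Add(-5, 2) = -3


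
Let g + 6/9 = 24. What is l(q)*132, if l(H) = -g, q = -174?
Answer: -3080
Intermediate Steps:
g = 70/3 (g = -⅔ + 24 = 70/3 ≈ 23.333)
l(H) = -70/3 (l(H) = -1*70/3 = -70/3)
l(q)*132 = -70/3*132 = -3080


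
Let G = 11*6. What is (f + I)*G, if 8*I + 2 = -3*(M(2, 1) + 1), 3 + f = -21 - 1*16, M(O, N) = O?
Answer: -10923/4 ≈ -2730.8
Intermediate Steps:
G = 66
f = -40 (f = -3 + (-21 - 1*16) = -3 + (-21 - 16) = -3 - 37 = -40)
I = -11/8 (I = -¼ + (-3*(2 + 1))/8 = -¼ + (-3*3)/8 = -¼ + (⅛)*(-9) = -¼ - 9/8 = -11/8 ≈ -1.3750)
(f + I)*G = (-40 - 11/8)*66 = -331/8*66 = -10923/4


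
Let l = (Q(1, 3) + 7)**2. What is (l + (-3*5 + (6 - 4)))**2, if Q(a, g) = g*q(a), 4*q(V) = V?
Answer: 567009/256 ≈ 2214.9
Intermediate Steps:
q(V) = V/4
Q(a, g) = a*g/4 (Q(a, g) = g*(a/4) = a*g/4)
l = 961/16 (l = ((1/4)*1*3 + 7)**2 = (3/4 + 7)**2 = (31/4)**2 = 961/16 ≈ 60.063)
(l + (-3*5 + (6 - 4)))**2 = (961/16 + (-3*5 + (6 - 4)))**2 = (961/16 + (-15 + 2))**2 = (961/16 - 13)**2 = (753/16)**2 = 567009/256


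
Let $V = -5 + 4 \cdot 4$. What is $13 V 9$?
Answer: $1287$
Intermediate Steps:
$V = 11$ ($V = -5 + 16 = 11$)
$13 V 9 = 13 \cdot 11 \cdot 9 = 143 \cdot 9 = 1287$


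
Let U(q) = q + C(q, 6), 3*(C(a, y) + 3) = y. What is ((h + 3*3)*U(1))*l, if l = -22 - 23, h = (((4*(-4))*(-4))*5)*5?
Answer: 0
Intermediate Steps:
C(a, y) = -3 + y/3
h = 1600 (h = (-16*(-4)*5)*5 = (64*5)*5 = 320*5 = 1600)
l = -45
U(q) = -1 + q (U(q) = q + (-3 + (⅓)*6) = q + (-3 + 2) = q - 1 = -1 + q)
((h + 3*3)*U(1))*l = ((1600 + 3*3)*(-1 + 1))*(-45) = ((1600 + 9)*0)*(-45) = (1609*0)*(-45) = 0*(-45) = 0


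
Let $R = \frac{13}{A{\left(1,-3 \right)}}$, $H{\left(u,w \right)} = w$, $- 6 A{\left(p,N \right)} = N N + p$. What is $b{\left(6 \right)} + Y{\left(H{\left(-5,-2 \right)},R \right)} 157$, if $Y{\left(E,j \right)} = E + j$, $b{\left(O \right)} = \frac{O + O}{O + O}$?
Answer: $- \frac{7688}{5} \approx -1537.6$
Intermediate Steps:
$A{\left(p,N \right)} = - \frac{p}{6} - \frac{N^{2}}{6}$ ($A{\left(p,N \right)} = - \frac{N N + p}{6} = - \frac{N^{2} + p}{6} = - \frac{p + N^{2}}{6} = - \frac{p}{6} - \frac{N^{2}}{6}$)
$b{\left(O \right)} = 1$ ($b{\left(O \right)} = \frac{2 O}{2 O} = 2 O \frac{1}{2 O} = 1$)
$R = - \frac{39}{5}$ ($R = \frac{13}{\left(- \frac{1}{6}\right) 1 - \frac{\left(-3\right)^{2}}{6}} = \frac{13}{- \frac{1}{6} - \frac{3}{2}} = \frac{13}{- \frac{5}{3}} = 13 \left(- \frac{3}{5}\right) = - \frac{39}{5} \approx -7.8$)
$b{\left(6 \right)} + Y{\left(H{\left(-5,-2 \right)},R \right)} 157 = 1 + \left(-2 - \frac{39}{5}\right) 157 = 1 - \frac{7693}{5} = - \frac{7688}{5}$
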